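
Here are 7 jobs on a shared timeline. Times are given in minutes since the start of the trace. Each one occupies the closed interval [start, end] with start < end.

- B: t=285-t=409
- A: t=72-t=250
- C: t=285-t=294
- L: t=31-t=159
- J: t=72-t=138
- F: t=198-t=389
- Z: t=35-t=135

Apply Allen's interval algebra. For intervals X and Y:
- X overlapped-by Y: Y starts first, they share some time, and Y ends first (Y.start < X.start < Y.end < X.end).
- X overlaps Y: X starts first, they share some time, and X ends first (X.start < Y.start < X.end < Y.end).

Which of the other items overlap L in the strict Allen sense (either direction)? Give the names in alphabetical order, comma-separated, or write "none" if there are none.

Target L = [t=31, t=159].
A [t=72, t=250] → overlapped-by → yes.
B [t=285, t=409] → after → no.
C [t=285, t=294] → after → no.
F [t=198, t=389] → after → no.
J [t=72, t=138] → during → no.
Z [t=35, t=135] → during → no.
Result: A.

A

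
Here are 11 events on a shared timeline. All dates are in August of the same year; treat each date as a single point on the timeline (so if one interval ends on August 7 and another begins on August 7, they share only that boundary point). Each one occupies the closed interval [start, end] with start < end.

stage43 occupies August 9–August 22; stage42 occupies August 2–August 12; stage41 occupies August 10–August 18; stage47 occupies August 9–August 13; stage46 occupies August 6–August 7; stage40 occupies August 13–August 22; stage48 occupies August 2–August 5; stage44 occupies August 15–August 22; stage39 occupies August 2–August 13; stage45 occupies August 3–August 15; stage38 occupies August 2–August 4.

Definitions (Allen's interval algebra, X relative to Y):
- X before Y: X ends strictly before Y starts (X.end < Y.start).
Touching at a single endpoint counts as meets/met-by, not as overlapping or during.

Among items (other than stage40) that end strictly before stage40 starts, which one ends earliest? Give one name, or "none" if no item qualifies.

stage38

Target stage40 = [August 13, August 22].
stage38 [August 2, August 4] → before → candidate.
stage39 [August 2, August 13] → meets → excluded.
stage41 [August 10, August 18] → overlaps → excluded.
stage42 [August 2, August 12] → before → candidate.
stage43 [August 9, August 22] → finished-by → excluded.
stage44 [August 15, August 22] → finishes → excluded.
stage45 [August 3, August 15] → overlaps → excluded.
stage46 [August 6, August 7] → before → candidate.
stage47 [August 9, August 13] → meets → excluded.
stage48 [August 2, August 5] → before → candidate.
Among candidates, earliest end is August 4 → stage38.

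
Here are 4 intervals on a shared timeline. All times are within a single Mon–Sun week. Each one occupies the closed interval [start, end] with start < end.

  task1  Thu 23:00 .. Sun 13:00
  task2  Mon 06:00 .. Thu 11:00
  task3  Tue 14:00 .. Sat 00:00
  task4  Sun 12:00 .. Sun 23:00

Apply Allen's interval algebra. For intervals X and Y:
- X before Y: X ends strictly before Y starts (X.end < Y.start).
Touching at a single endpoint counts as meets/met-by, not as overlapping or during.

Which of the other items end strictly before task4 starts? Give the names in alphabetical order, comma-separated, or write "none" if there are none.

task2, task3

Target task4 = [Sun 12:00, Sun 23:00].
task1 [Thu 23:00, Sun 13:00] → overlaps → no.
task2 [Mon 06:00, Thu 11:00] → before → yes.
task3 [Tue 14:00, Sat 00:00] → before → yes.
Result: task2, task3.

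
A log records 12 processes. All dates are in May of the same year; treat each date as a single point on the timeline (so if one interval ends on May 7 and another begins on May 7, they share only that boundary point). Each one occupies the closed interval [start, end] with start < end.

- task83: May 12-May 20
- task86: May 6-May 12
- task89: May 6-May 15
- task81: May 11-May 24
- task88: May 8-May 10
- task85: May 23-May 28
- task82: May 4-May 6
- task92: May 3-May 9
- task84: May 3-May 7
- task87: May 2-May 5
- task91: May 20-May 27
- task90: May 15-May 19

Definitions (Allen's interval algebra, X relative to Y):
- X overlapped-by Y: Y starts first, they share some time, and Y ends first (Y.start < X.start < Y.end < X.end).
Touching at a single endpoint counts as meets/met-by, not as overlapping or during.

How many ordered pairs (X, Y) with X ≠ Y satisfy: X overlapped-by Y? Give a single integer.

Checking all 132 ordered pairs for relation 'overlapped-by'; matching pairs in alphabetical order:
(task81, task86): task81 overlapped-by task86 ✓
(task81, task89): task81 overlapped-by task89 ✓
(task82, task87): task82 overlapped-by task87 ✓
(task83, task89): task83 overlapped-by task89 ✓
(task84, task87): task84 overlapped-by task87 ✓
(task85, task81): task85 overlapped-by task81 ✓
(task85, task91): task85 overlapped-by task91 ✓
(task86, task84): task86 overlapped-by task84 ✓
(task86, task92): task86 overlapped-by task92 ✓
(task88, task92): task88 overlapped-by task92 ✓
(task89, task84): task89 overlapped-by task84 ✓
(task89, task92): task89 overlapped-by task92 ✓
(task91, task81): task91 overlapped-by task81 ✓
(task92, task87): task92 overlapped-by task87 ✓
Count: 14.

14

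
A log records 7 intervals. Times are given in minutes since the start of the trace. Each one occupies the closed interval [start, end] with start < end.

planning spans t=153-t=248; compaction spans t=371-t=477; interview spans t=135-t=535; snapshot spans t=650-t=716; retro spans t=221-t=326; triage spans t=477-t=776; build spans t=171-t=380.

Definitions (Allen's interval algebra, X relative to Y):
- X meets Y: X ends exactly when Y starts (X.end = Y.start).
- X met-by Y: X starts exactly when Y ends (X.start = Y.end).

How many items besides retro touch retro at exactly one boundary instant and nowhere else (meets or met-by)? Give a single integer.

Target retro = [t=221, t=326].
build [t=171, t=380] → contains → no.
compaction [t=371, t=477] → after → no.
interview [t=135, t=535] → contains → no.
planning [t=153, t=248] → overlaps → no.
snapshot [t=650, t=716] → after → no.
triage [t=477, t=776] → after → no.
Total: 0.

0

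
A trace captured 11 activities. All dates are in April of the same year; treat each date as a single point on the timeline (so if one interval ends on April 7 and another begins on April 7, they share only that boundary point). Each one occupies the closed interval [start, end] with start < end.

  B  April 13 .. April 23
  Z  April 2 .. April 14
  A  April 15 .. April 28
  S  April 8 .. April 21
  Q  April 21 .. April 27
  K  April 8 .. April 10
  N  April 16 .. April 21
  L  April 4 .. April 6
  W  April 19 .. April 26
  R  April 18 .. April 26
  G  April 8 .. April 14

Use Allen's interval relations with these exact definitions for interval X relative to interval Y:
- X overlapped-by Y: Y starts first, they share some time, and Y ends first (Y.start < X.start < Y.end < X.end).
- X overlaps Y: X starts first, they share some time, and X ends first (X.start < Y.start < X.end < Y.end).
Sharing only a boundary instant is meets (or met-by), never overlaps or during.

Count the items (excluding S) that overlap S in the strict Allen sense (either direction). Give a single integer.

5

Target S = [April 8, April 21].
A [April 15, April 28] → overlapped-by → counts.
B [April 13, April 23] → overlapped-by → counts.
G [April 8, April 14] → starts → no.
K [April 8, April 10] → starts → no.
L [April 4, April 6] → before → no.
N [April 16, April 21] → finishes → no.
Q [April 21, April 27] → met-by → no.
R [April 18, April 26] → overlapped-by → counts.
W [April 19, April 26] → overlapped-by → counts.
Z [April 2, April 14] → overlaps → counts.
Total: 5.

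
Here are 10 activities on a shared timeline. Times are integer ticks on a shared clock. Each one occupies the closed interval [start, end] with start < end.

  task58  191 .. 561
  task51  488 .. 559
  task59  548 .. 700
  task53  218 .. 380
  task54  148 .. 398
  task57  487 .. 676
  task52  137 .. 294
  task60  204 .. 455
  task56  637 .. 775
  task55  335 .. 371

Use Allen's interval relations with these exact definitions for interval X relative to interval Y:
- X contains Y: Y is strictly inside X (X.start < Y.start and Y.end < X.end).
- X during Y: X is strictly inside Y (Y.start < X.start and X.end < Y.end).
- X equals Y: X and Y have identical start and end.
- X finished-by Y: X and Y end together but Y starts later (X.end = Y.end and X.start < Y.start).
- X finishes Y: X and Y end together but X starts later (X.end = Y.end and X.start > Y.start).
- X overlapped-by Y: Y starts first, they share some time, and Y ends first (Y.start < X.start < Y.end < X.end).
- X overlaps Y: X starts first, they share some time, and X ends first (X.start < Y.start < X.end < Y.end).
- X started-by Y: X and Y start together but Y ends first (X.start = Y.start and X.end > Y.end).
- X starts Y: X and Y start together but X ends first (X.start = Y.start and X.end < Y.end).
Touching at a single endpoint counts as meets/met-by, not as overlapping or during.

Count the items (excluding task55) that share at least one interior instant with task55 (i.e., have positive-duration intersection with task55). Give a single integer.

Target task55 = [335, 371].
task51 [488, 559] → after → no.
task52 [137, 294] → before → no.
task53 [218, 380] → contains → counts.
task54 [148, 398] → contains → counts.
task56 [637, 775] → after → no.
task57 [487, 676] → after → no.
task58 [191, 561] → contains → counts.
task59 [548, 700] → after → no.
task60 [204, 455] → contains → counts.
Total: 4.

4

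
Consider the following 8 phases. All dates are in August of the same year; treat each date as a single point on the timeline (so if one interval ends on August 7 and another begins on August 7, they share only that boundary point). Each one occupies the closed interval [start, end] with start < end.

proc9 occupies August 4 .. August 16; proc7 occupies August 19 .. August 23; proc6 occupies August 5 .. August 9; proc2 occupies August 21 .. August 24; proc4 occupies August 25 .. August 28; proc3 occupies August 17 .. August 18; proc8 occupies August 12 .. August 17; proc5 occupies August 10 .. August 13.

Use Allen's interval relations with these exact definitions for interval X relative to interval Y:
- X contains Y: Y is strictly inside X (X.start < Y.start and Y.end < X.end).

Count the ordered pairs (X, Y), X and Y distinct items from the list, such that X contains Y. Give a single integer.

Checking all 56 ordered pairs for relation 'contains'; matching pairs in alphabetical order:
(proc9, proc5): proc9 contains proc5 ✓
(proc9, proc6): proc9 contains proc6 ✓
Count: 2.

2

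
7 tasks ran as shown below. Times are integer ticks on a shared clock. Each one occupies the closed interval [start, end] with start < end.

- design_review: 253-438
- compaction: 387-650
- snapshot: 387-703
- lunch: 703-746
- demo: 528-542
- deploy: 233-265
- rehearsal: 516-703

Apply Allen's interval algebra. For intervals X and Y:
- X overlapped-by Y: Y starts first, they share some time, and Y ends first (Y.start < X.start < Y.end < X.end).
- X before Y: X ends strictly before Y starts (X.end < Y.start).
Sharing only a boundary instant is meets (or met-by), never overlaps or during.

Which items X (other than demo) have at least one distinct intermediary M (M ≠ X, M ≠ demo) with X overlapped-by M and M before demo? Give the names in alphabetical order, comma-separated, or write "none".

compaction, design_review, snapshot

Target demo = [528, 542].
Intermediaries M with M before demo: deploy, design_review.
Via deploy — items with X overlapped-by deploy: design_review.
Via design_review — items with X overlapped-by design_review: compaction, snapshot.
Union: compaction, design_review, snapshot.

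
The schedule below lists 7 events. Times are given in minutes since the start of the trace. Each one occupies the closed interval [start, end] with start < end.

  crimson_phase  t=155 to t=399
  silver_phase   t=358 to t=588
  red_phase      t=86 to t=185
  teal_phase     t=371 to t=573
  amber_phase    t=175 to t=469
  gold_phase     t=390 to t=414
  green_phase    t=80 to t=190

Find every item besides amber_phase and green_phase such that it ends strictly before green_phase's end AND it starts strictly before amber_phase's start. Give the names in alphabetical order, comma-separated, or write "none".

red_phase

Conditions: its end is strictly before green_phase's end (X.end < t=190) AND its start is strictly before amber_phase's start (X.start < t=175).
crimson_phase: end t=399 < t=190? ✗; start t=155 < t=175? ✓ → no.
gold_phase: end t=414 < t=190? ✗; start t=390 < t=175? ✗ → no.
red_phase: end t=185 < t=190? ✓; start t=86 < t=175? ✓ → yes.
silver_phase: end t=588 < t=190? ✗; start t=358 < t=175? ✗ → no.
teal_phase: end t=573 < t=190? ✗; start t=371 < t=175? ✗ → no.
Result: red_phase.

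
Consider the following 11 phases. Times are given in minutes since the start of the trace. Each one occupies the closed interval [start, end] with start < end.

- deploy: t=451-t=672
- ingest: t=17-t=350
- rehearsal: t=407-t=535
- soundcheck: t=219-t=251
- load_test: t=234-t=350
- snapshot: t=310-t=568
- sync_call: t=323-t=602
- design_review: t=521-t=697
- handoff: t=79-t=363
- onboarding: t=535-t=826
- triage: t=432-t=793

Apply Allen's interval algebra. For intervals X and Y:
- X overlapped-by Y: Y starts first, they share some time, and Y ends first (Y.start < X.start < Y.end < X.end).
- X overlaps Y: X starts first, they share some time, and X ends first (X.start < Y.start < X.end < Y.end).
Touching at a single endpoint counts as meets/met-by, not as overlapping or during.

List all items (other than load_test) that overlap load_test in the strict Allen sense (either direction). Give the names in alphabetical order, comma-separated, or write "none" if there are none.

snapshot, soundcheck, sync_call

Target load_test = [t=234, t=350].
deploy [t=451, t=672] → after → no.
design_review [t=521, t=697] → after → no.
handoff [t=79, t=363] → contains → no.
ingest [t=17, t=350] → finished-by → no.
onboarding [t=535, t=826] → after → no.
rehearsal [t=407, t=535] → after → no.
snapshot [t=310, t=568] → overlapped-by → yes.
soundcheck [t=219, t=251] → overlaps → yes.
sync_call [t=323, t=602] → overlapped-by → yes.
triage [t=432, t=793] → after → no.
Result: snapshot, soundcheck, sync_call.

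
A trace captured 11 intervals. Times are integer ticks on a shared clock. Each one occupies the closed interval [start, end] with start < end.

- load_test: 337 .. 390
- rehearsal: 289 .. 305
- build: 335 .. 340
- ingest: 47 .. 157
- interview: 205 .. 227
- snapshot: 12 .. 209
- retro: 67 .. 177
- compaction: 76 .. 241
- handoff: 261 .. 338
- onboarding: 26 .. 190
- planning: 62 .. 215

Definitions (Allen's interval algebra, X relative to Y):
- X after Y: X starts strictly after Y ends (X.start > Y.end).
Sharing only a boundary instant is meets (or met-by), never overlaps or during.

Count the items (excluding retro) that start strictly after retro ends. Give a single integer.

Target retro = [67, 177].
build [335, 340] → after → counts.
compaction [76, 241] → overlapped-by → no.
handoff [261, 338] → after → counts.
ingest [47, 157] → overlaps → no.
interview [205, 227] → after → counts.
load_test [337, 390] → after → counts.
onboarding [26, 190] → contains → no.
planning [62, 215] → contains → no.
rehearsal [289, 305] → after → counts.
snapshot [12, 209] → contains → no.
Total: 5.

5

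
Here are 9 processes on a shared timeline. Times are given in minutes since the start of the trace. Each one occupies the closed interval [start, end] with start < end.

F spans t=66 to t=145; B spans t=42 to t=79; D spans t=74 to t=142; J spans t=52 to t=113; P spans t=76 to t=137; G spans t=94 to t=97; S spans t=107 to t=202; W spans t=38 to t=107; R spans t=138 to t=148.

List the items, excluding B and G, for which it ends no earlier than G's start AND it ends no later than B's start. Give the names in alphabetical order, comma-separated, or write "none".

Conditions: its end is no earlier than G's start (X.end >= t=94) AND its end is no later than B's start (X.end <= t=42).
D: end t=142 >= t=94? ✓; end t=142 <= t=42? ✗ → no.
F: end t=145 >= t=94? ✓; end t=145 <= t=42? ✗ → no.
J: end t=113 >= t=94? ✓; end t=113 <= t=42? ✗ → no.
P: end t=137 >= t=94? ✓; end t=137 <= t=42? ✗ → no.
R: end t=148 >= t=94? ✓; end t=148 <= t=42? ✗ → no.
S: end t=202 >= t=94? ✓; end t=202 <= t=42? ✗ → no.
W: end t=107 >= t=94? ✓; end t=107 <= t=42? ✗ → no.
Result: none.

none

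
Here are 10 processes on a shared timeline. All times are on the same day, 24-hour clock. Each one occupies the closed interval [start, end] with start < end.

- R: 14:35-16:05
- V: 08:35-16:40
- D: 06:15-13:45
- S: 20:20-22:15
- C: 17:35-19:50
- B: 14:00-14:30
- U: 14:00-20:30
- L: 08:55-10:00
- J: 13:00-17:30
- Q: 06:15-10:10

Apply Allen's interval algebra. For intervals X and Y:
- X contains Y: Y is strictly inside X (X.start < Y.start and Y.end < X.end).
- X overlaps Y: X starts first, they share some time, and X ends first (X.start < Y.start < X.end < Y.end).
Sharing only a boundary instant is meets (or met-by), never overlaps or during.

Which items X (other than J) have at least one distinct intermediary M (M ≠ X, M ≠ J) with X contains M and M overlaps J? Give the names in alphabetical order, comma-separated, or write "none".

Target J = [13:00, 17:30].
Intermediaries M with M overlaps J: D, V.
Via D — items with X contains D: none.
Via V — items with X contains V: none.
Union: none.

none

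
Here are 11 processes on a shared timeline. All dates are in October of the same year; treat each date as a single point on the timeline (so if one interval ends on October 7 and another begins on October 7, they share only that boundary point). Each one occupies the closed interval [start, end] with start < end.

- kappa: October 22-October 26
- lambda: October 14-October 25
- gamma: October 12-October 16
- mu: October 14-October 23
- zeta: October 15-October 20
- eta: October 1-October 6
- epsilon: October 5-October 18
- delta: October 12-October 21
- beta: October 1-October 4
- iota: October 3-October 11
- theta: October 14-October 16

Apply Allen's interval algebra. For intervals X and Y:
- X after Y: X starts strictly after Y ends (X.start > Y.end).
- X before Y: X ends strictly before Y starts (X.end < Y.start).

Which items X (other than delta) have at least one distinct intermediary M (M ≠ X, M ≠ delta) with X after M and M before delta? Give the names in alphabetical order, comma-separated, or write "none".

epsilon, gamma, kappa, lambda, mu, theta, zeta

Target delta = [October 12, October 21].
Intermediaries M with M before delta: beta, eta, iota.
Via beta — items with X after beta: epsilon, gamma, kappa, lambda, mu, theta, zeta.
Via eta — items with X after eta: gamma, kappa, lambda, mu, theta, zeta.
Via iota — items with X after iota: gamma, kappa, lambda, mu, theta, zeta.
Union: epsilon, gamma, kappa, lambda, mu, theta, zeta.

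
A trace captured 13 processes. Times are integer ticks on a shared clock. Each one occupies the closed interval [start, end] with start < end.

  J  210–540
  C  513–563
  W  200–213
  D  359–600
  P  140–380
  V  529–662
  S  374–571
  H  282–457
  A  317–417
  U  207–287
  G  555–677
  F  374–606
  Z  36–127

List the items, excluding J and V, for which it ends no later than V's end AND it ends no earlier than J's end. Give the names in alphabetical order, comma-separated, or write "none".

C, D, F, S

Conditions: its end is no later than V's end (X.end <= 662) AND its end is no earlier than J's end (X.end >= 540).
A: end 417 <= 662? ✓; end 417 >= 540? ✗ → no.
C: end 563 <= 662? ✓; end 563 >= 540? ✓ → yes.
D: end 600 <= 662? ✓; end 600 >= 540? ✓ → yes.
F: end 606 <= 662? ✓; end 606 >= 540? ✓ → yes.
G: end 677 <= 662? ✗; end 677 >= 540? ✓ → no.
H: end 457 <= 662? ✓; end 457 >= 540? ✗ → no.
P: end 380 <= 662? ✓; end 380 >= 540? ✗ → no.
S: end 571 <= 662? ✓; end 571 >= 540? ✓ → yes.
U: end 287 <= 662? ✓; end 287 >= 540? ✗ → no.
W: end 213 <= 662? ✓; end 213 >= 540? ✗ → no.
Z: end 127 <= 662? ✓; end 127 >= 540? ✗ → no.
Result: C, D, F, S.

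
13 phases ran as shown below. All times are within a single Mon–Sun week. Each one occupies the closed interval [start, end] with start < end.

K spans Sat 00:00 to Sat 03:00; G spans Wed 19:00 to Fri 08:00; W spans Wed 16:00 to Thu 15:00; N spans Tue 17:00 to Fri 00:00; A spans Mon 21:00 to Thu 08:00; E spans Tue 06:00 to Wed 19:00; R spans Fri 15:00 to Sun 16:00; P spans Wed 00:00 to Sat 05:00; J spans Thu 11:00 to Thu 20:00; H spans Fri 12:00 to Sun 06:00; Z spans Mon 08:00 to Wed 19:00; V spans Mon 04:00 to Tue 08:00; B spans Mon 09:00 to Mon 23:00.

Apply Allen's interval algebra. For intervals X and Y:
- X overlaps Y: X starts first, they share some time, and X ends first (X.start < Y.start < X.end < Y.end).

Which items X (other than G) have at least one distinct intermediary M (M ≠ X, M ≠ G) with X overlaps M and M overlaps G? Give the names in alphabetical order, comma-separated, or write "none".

Target G = [Wed 19:00, Fri 08:00].
Intermediaries M with M overlaps G: A, N, W.
Via A — items with X overlaps A: B, V, Z.
Via N — items with X overlaps N: A, E, Z.
Via W — items with X overlaps W: A, E, Z.
Union: A, B, E, V, Z.

A, B, E, V, Z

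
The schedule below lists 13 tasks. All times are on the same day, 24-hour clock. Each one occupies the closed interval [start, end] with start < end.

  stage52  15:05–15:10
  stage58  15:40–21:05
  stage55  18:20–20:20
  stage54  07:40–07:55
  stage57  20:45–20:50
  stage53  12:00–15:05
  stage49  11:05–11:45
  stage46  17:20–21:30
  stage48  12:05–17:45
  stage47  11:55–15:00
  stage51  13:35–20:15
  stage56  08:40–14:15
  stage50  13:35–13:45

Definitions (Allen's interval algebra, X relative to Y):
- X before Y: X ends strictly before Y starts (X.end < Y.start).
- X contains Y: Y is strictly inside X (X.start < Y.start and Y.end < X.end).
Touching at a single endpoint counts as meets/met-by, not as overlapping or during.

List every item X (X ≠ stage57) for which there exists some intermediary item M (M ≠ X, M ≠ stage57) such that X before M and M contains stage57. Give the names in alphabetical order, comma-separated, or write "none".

Target stage57 = [20:45, 20:50].
Intermediaries M with M contains stage57: stage46, stage58.
Via stage46 — items with X before stage46: stage47, stage49, stage50, stage52, stage53, stage54, stage56.
Via stage58 — items with X before stage58: stage47, stage49, stage50, stage52, stage53, stage54, stage56.
Union: stage47, stage49, stage50, stage52, stage53, stage54, stage56.

stage47, stage49, stage50, stage52, stage53, stage54, stage56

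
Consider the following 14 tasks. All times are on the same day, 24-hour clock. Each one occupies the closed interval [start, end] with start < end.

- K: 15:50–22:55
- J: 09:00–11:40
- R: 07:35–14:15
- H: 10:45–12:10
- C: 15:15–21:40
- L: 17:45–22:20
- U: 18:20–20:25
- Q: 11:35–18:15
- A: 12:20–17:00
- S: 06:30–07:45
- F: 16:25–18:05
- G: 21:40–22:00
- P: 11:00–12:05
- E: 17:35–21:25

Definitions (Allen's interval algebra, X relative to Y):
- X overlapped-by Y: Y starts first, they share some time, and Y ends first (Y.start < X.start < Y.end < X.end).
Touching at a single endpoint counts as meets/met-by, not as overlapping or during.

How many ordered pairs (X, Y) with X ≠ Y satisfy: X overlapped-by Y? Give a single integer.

20

Checking all 182 ordered pairs for relation 'overlapped-by'; matching pairs in alphabetical order:
(A, R): A overlapped-by R ✓
(C, A): C overlapped-by A ✓
(C, Q): C overlapped-by Q ✓
(E, F): E overlapped-by F ✓
(E, Q): E overlapped-by Q ✓
(F, A): F overlapped-by A ✓
(H, J): H overlapped-by J ✓
(K, A): K overlapped-by A ✓
(K, C): K overlapped-by C ✓
(K, Q): K overlapped-by Q ✓
(L, C): L overlapped-by C ✓
(L, E): L overlapped-by E ✓
(L, F): L overlapped-by F ✓
(L, Q): L overlapped-by Q ✓
(P, J): P overlapped-by J ✓
(Q, H): Q overlapped-by H ✓
(Q, J): Q overlapped-by J ✓
(Q, P): Q overlapped-by P ✓
(Q, R): Q overlapped-by R ✓
(R, S): R overlapped-by S ✓
Count: 20.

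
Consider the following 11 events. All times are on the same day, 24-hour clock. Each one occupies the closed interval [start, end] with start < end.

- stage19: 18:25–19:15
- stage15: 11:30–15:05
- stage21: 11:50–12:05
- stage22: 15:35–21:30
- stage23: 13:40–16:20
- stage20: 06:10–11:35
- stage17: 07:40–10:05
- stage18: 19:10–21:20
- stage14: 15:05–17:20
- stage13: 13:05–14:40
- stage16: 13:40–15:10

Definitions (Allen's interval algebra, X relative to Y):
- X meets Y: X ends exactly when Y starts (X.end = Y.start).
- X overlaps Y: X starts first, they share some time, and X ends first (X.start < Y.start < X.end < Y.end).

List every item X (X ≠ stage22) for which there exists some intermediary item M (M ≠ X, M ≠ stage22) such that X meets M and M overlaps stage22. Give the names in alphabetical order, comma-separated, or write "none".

Target stage22 = [15:35, 21:30].
Intermediaries M with M overlaps stage22: stage14, stage23.
Via stage14 — items with X meets stage14: stage15.
Via stage23 — items with X meets stage23: none.
Union: stage15.

stage15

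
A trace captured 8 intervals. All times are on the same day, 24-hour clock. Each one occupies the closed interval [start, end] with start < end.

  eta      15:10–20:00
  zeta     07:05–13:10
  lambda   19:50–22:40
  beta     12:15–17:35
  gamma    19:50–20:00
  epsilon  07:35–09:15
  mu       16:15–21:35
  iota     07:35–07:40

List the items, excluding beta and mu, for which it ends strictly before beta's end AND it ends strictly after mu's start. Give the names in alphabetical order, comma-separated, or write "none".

none

Conditions: its end is strictly before beta's end (X.end < 17:35) AND its end is strictly after mu's start (X.end > 16:15).
epsilon: end 09:15 < 17:35? ✓; end 09:15 > 16:15? ✗ → no.
eta: end 20:00 < 17:35? ✗; end 20:00 > 16:15? ✓ → no.
gamma: end 20:00 < 17:35? ✗; end 20:00 > 16:15? ✓ → no.
iota: end 07:40 < 17:35? ✓; end 07:40 > 16:15? ✗ → no.
lambda: end 22:40 < 17:35? ✗; end 22:40 > 16:15? ✓ → no.
zeta: end 13:10 < 17:35? ✓; end 13:10 > 16:15? ✗ → no.
Result: none.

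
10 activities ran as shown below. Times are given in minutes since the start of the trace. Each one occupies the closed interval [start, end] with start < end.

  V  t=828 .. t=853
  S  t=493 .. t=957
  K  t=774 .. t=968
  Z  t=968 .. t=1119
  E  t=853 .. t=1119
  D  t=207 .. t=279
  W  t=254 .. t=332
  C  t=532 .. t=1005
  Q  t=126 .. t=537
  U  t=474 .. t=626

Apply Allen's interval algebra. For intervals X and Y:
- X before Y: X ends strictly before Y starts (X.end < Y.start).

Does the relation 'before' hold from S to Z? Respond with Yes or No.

Yes

S = [t=493, t=957], Z = [t=968, t=1119].
Actual relation of S to Z: before.
Asked whether 'before' holds → Yes.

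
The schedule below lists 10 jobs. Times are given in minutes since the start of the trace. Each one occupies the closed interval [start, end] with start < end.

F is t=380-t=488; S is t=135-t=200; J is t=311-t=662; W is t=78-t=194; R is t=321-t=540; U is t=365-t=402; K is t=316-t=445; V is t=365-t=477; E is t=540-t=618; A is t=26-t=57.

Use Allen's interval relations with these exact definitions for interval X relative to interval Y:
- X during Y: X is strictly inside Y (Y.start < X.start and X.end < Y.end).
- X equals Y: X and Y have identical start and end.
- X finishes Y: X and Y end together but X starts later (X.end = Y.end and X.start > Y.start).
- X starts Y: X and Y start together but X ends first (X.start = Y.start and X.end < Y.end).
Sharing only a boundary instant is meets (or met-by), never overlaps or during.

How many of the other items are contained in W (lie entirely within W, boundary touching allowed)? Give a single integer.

Target W = [t=78, t=194].
A [t=26, t=57] → before → no.
E [t=540, t=618] → after → no.
F [t=380, t=488] → after → no.
J [t=311, t=662] → after → no.
K [t=316, t=445] → after → no.
R [t=321, t=540] → after → no.
S [t=135, t=200] → overlapped-by → no.
U [t=365, t=402] → after → no.
V [t=365, t=477] → after → no.
Total: 0.

0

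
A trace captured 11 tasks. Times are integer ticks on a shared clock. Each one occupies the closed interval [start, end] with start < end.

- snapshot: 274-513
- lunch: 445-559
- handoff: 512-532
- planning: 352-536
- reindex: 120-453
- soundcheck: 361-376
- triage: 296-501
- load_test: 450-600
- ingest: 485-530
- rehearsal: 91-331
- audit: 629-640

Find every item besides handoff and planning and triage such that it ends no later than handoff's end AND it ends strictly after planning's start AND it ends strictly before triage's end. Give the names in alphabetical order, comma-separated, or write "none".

Conditions: its end is no later than handoff's end (X.end <= 532) AND its end is strictly after planning's start (X.end > 352) AND its end is strictly before triage's end (X.end < 501).
audit: end 640 <= 532? ✗; end 640 > 352? ✓; end 640 < 501? ✗ → no.
ingest: end 530 <= 532? ✓; end 530 > 352? ✓; end 530 < 501? ✗ → no.
load_test: end 600 <= 532? ✗; end 600 > 352? ✓; end 600 < 501? ✗ → no.
lunch: end 559 <= 532? ✗; end 559 > 352? ✓; end 559 < 501? ✗ → no.
rehearsal: end 331 <= 532? ✓; end 331 > 352? ✗; end 331 < 501? ✓ → no.
reindex: end 453 <= 532? ✓; end 453 > 352? ✓; end 453 < 501? ✓ → yes.
snapshot: end 513 <= 532? ✓; end 513 > 352? ✓; end 513 < 501? ✗ → no.
soundcheck: end 376 <= 532? ✓; end 376 > 352? ✓; end 376 < 501? ✓ → yes.
Result: reindex, soundcheck.

reindex, soundcheck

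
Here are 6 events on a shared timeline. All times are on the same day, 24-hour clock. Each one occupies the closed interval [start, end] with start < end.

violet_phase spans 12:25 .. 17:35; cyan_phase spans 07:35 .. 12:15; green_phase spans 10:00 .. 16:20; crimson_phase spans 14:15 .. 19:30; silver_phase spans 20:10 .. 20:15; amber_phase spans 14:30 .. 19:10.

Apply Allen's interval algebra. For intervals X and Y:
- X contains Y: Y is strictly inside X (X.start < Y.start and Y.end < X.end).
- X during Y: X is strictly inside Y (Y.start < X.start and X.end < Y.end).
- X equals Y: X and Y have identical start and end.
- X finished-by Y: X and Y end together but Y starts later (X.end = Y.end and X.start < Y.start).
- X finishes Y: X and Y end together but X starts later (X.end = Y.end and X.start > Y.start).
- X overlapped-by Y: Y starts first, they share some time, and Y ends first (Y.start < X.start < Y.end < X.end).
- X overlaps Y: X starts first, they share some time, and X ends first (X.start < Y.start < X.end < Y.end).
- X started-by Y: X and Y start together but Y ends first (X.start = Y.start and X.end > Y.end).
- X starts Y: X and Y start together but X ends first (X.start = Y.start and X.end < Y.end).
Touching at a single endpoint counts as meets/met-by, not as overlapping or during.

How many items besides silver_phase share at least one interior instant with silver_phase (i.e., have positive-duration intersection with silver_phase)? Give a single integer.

0

Target silver_phase = [20:10, 20:15].
amber_phase [14:30, 19:10] → before → no.
crimson_phase [14:15, 19:30] → before → no.
cyan_phase [07:35, 12:15] → before → no.
green_phase [10:00, 16:20] → before → no.
violet_phase [12:25, 17:35] → before → no.
Total: 0.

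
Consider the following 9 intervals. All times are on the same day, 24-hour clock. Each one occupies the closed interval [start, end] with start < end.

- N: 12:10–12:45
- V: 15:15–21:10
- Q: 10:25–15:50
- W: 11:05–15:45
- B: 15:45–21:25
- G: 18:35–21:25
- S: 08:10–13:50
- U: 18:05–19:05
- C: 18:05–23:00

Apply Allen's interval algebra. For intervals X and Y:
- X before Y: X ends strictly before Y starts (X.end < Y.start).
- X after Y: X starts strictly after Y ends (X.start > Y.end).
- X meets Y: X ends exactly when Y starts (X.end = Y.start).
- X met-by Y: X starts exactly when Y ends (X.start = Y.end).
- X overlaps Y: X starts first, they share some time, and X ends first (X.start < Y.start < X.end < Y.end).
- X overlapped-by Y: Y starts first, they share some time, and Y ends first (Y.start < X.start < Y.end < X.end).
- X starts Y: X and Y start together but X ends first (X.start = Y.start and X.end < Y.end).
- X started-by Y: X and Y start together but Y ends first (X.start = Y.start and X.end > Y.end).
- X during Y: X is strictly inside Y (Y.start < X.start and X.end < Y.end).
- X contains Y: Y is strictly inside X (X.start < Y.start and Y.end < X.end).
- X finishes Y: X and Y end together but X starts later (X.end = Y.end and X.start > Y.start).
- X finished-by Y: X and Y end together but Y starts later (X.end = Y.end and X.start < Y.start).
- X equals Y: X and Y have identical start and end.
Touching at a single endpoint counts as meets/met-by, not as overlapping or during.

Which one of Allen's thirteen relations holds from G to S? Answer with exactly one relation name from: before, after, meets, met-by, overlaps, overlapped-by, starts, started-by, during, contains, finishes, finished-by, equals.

G = [18:35, 21:25]; S = [08:10, 13:50].
Compare endpoints: G.start > S.start, G.start > S.end, G.end > S.start, G.end > S.end.
That pattern is 'after'.

after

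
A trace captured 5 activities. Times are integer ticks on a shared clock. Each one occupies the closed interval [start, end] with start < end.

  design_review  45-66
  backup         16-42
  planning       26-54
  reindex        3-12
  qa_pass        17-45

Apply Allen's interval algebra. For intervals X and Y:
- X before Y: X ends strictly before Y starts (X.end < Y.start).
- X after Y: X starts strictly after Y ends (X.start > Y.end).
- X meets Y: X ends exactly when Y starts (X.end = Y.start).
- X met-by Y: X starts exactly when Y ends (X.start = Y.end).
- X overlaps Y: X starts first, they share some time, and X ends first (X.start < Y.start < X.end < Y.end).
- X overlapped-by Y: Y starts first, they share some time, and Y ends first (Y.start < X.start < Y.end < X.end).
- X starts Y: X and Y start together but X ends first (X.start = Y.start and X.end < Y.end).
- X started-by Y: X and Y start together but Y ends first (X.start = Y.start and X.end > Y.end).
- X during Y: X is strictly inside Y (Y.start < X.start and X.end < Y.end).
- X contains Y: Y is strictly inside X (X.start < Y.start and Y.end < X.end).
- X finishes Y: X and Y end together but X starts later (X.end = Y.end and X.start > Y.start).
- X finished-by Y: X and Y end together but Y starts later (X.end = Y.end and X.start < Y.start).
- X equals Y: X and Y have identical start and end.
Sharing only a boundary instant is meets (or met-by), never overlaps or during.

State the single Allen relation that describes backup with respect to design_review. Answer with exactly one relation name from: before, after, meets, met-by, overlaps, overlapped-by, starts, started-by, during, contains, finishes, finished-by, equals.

before

backup = [16, 42]; design_review = [45, 66].
Compare endpoints: backup.start < design_review.start, backup.start < design_review.end, backup.end < design_review.start, backup.end < design_review.end.
That pattern is 'before'.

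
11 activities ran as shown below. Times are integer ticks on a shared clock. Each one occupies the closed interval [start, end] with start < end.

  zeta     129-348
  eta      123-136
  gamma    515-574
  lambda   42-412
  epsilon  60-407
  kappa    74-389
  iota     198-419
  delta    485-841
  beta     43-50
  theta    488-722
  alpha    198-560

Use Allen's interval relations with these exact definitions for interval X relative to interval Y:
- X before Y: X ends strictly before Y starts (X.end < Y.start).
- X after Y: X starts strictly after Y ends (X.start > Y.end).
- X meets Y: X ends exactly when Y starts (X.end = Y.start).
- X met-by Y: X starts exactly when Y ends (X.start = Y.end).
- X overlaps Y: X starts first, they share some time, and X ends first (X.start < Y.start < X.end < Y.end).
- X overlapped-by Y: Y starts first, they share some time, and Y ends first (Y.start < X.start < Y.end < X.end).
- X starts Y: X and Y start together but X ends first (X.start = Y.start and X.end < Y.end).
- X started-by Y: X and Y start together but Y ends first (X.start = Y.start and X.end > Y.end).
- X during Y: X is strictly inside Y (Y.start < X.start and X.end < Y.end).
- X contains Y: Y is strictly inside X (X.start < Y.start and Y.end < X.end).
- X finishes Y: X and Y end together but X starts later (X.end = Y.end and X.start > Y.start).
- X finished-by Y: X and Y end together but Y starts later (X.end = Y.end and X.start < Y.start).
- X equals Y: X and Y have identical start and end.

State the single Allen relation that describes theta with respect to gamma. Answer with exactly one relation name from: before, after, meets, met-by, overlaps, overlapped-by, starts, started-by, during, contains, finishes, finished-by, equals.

theta = [488, 722]; gamma = [515, 574].
Compare endpoints: theta.start < gamma.start, theta.start < gamma.end, theta.end > gamma.start, theta.end > gamma.end.
That pattern is 'contains'.

contains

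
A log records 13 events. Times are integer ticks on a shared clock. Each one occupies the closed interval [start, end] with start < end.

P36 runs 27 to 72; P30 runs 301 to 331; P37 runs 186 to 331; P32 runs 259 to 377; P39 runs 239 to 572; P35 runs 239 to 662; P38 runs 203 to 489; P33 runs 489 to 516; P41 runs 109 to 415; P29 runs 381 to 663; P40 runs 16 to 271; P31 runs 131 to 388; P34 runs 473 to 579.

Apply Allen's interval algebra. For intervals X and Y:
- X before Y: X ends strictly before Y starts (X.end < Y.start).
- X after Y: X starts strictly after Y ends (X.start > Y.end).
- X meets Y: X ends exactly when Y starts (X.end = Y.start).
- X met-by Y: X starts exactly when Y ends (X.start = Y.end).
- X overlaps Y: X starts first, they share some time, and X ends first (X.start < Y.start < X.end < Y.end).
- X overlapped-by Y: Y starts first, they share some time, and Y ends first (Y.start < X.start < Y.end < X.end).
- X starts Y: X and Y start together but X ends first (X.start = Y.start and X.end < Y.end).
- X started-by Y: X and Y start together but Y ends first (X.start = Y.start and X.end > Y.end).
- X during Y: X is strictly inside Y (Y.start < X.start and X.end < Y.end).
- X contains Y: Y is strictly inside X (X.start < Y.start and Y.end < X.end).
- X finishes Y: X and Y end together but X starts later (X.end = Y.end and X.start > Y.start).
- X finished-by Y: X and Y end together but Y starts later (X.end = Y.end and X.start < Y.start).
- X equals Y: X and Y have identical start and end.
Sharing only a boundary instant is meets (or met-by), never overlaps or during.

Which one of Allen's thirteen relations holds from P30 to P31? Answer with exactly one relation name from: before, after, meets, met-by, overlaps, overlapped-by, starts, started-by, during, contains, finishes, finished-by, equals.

P30 = [301, 331]; P31 = [131, 388].
Compare endpoints: P30.start > P31.start, P30.start < P31.end, P30.end > P31.start, P30.end < P31.end.
That pattern is 'during'.

during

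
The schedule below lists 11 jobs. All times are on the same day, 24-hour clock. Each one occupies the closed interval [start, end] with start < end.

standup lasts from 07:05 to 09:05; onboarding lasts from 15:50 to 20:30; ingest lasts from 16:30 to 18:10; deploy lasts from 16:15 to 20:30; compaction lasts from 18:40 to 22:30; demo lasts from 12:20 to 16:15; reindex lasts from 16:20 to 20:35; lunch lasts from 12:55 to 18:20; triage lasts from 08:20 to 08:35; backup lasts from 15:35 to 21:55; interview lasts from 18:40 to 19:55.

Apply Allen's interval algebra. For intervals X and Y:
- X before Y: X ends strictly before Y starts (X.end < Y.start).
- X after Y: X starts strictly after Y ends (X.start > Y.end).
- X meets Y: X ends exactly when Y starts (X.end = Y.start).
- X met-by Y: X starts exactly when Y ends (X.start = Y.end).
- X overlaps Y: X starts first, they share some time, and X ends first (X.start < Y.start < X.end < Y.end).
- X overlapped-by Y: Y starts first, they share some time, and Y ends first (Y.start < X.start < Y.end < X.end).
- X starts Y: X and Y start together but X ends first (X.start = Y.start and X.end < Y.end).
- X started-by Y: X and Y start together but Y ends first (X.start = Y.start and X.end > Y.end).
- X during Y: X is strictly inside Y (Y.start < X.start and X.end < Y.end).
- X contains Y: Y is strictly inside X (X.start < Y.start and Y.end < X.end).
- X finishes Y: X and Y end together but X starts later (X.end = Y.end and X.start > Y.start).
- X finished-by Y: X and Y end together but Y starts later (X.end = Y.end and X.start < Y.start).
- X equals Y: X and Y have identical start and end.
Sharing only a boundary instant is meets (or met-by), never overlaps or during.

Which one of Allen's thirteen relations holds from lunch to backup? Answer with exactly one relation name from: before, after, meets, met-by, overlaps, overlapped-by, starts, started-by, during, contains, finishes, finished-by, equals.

overlaps

lunch = [12:55, 18:20]; backup = [15:35, 21:55].
Compare endpoints: lunch.start < backup.start, lunch.start < backup.end, lunch.end > backup.start, lunch.end < backup.end.
That pattern is 'overlaps'.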